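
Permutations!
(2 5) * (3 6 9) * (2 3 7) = (2 5 3 6 9 7) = [0, 1, 5, 6, 4, 3, 9, 2, 8, 7]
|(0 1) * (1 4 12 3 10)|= |(0 4 12 3 10 1)|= 6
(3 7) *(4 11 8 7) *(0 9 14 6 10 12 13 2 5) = (0 9 14 6 10 12 13 2 5)(3 4 11 8 7) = [9, 1, 5, 4, 11, 0, 10, 3, 7, 14, 12, 8, 13, 2, 6]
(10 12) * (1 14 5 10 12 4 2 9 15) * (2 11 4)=(1 14 5 10 2 9 15)(4 11)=[0, 14, 9, 3, 11, 10, 6, 7, 8, 15, 2, 4, 12, 13, 5, 1]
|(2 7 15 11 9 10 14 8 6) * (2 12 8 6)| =10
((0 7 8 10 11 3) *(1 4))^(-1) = (0 3 11 10 8 7)(1 4)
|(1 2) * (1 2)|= 1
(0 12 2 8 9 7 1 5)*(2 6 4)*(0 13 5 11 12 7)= [7, 11, 8, 3, 2, 13, 4, 1, 9, 0, 10, 12, 6, 5]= (0 7 1 11 12 6 4 2 8 9)(5 13)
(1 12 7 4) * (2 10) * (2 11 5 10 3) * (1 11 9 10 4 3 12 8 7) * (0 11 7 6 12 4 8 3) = [11, 3, 4, 2, 7, 8, 12, 0, 6, 10, 9, 5, 1] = (0 11 5 8 6 12 1 3 2 4 7)(9 10)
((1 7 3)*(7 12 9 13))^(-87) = (1 13)(3 9)(7 12)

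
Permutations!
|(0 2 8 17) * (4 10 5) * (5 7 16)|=20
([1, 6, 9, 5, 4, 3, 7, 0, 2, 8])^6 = [6, 7, 2, 3, 4, 5, 0, 1, 8, 9]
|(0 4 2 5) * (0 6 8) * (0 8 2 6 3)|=6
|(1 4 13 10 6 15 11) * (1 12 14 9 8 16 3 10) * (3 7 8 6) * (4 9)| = |(1 9 6 15 11 12 14 4 13)(3 10)(7 8 16)| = 18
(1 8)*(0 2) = [2, 8, 0, 3, 4, 5, 6, 7, 1] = (0 2)(1 8)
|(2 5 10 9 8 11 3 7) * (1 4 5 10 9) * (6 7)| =11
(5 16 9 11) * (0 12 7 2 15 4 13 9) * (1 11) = (0 12 7 2 15 4 13 9 1 11 5 16) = [12, 11, 15, 3, 13, 16, 6, 2, 8, 1, 10, 5, 7, 9, 14, 4, 0]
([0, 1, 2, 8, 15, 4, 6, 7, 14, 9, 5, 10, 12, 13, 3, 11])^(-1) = [0, 1, 2, 14, 5, 10, 6, 7, 3, 9, 11, 15, 12, 13, 8, 4]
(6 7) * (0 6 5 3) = [6, 1, 2, 0, 4, 3, 7, 5] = (0 6 7 5 3)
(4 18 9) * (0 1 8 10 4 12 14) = (0 1 8 10 4 18 9 12 14) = [1, 8, 2, 3, 18, 5, 6, 7, 10, 12, 4, 11, 14, 13, 0, 15, 16, 17, 9]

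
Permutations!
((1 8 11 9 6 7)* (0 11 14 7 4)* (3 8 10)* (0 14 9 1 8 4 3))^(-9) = ((0 11 1 10)(3 4 14 7 8 9 6))^(-9) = (0 10 1 11)(3 9 7 4 6 8 14)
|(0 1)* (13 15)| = |(0 1)(13 15)| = 2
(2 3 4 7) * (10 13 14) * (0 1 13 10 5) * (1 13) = (0 13 14 5)(2 3 4 7) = [13, 1, 3, 4, 7, 0, 6, 2, 8, 9, 10, 11, 12, 14, 5]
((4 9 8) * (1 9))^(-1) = (1 4 8 9)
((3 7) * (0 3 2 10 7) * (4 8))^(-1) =(0 3)(2 7 10)(4 8)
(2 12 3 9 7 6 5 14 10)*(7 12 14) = [0, 1, 14, 9, 4, 7, 5, 6, 8, 12, 2, 11, 3, 13, 10] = (2 14 10)(3 9 12)(5 7 6)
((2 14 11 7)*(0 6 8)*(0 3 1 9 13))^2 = (0 8 1 13 6 3 9)(2 11)(7 14)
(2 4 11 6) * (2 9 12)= (2 4 11 6 9 12)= [0, 1, 4, 3, 11, 5, 9, 7, 8, 12, 10, 6, 2]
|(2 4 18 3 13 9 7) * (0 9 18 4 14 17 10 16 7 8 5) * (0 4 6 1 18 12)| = |(0 9 8 5 4 6 1 18 3 13 12)(2 14 17 10 16 7)| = 66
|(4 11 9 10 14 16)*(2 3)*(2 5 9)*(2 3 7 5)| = 10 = |(2 7 5 9 10 14 16 4 11 3)|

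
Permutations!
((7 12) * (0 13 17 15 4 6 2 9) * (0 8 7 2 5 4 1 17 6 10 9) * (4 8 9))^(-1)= ((0 13 6 5 8 7 12 2)(1 17 15)(4 10))^(-1)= (0 2 12 7 8 5 6 13)(1 15 17)(4 10)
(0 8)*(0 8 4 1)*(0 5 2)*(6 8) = (0 4 1 5 2)(6 8) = [4, 5, 0, 3, 1, 2, 8, 7, 6]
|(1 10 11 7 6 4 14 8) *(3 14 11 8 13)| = 12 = |(1 10 8)(3 14 13)(4 11 7 6)|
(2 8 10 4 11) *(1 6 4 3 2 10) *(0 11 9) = (0 11 10 3 2 8 1 6 4 9) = [11, 6, 8, 2, 9, 5, 4, 7, 1, 0, 3, 10]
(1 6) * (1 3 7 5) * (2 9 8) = (1 6 3 7 5)(2 9 8) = [0, 6, 9, 7, 4, 1, 3, 5, 2, 8]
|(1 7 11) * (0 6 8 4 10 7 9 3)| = |(0 6 8 4 10 7 11 1 9 3)| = 10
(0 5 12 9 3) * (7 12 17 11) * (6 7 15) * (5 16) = (0 16 5 17 11 15 6 7 12 9 3) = [16, 1, 2, 0, 4, 17, 7, 12, 8, 3, 10, 15, 9, 13, 14, 6, 5, 11]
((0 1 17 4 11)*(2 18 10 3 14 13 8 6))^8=((0 1 17 4 11)(2 18 10 3 14 13 8 6))^8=(18)(0 4 1 11 17)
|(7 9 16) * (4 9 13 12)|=6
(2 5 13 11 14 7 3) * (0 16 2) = (0 16 2 5 13 11 14 7 3) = [16, 1, 5, 0, 4, 13, 6, 3, 8, 9, 10, 14, 12, 11, 7, 15, 2]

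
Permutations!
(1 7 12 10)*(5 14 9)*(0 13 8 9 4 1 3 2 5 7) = (0 13 8 9 7 12 10 3 2 5 14 4 1) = [13, 0, 5, 2, 1, 14, 6, 12, 9, 7, 3, 11, 10, 8, 4]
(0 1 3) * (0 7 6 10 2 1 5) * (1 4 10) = (0 5)(1 3 7 6)(2 4 10) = [5, 3, 4, 7, 10, 0, 1, 6, 8, 9, 2]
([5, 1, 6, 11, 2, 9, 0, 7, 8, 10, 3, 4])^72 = (11)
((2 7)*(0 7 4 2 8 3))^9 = (0 7 8 3)(2 4)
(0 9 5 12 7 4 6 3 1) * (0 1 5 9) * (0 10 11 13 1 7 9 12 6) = [10, 7, 2, 5, 0, 6, 3, 4, 8, 12, 11, 13, 9, 1] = (0 10 11 13 1 7 4)(3 5 6)(9 12)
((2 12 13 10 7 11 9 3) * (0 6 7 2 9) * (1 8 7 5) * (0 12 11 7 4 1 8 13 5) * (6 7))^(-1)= ((0 7 6)(1 13 10 2 11 12 5 8 4)(3 9))^(-1)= (0 6 7)(1 4 8 5 12 11 2 10 13)(3 9)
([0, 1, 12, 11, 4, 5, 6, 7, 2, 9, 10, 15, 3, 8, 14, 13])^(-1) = [0, 1, 8, 12, 4, 5, 6, 7, 13, 9, 10, 3, 2, 15, 14, 11]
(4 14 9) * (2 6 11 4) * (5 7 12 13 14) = (2 6 11 4 5 7 12 13 14 9) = [0, 1, 6, 3, 5, 7, 11, 12, 8, 2, 10, 4, 13, 14, 9]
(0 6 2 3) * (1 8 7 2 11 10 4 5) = (0 6 11 10 4 5 1 8 7 2 3) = [6, 8, 3, 0, 5, 1, 11, 2, 7, 9, 4, 10]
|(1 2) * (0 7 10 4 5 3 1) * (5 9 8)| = |(0 7 10 4 9 8 5 3 1 2)| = 10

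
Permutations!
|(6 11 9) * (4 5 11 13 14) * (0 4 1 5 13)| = 9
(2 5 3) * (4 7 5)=(2 4 7 5 3)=[0, 1, 4, 2, 7, 3, 6, 5]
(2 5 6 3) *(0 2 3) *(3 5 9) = (0 2 9 3 5 6) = [2, 1, 9, 5, 4, 6, 0, 7, 8, 3]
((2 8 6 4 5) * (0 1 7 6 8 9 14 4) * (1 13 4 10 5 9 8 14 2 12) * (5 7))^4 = (0 2 7 4 14)(1 5 12)(6 9 10 13 8)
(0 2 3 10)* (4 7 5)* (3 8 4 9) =(0 2 8 4 7 5 9 3 10) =[2, 1, 8, 10, 7, 9, 6, 5, 4, 3, 0]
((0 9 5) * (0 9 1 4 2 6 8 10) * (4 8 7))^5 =(0 1 8 10)(2 6 7 4)(5 9)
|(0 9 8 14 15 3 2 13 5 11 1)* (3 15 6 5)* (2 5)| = 11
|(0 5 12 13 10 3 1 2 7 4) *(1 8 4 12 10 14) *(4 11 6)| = |(0 5 10 3 8 11 6 4)(1 2 7 12 13 14)| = 24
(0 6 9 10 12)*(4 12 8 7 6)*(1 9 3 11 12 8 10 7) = (0 4 8 1 9 7 6 3 11 12) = [4, 9, 2, 11, 8, 5, 3, 6, 1, 7, 10, 12, 0]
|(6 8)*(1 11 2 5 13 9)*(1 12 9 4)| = 6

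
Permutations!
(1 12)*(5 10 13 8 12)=(1 5 10 13 8 12)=[0, 5, 2, 3, 4, 10, 6, 7, 12, 9, 13, 11, 1, 8]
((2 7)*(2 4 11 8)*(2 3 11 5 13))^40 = ((2 7 4 5 13)(3 11 8))^40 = (13)(3 11 8)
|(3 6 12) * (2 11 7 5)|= |(2 11 7 5)(3 6 12)|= 12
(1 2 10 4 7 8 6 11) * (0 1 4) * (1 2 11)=[2, 11, 10, 3, 7, 5, 1, 8, 6, 9, 0, 4]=(0 2 10)(1 11 4 7 8 6)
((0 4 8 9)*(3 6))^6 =((0 4 8 9)(3 6))^6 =(0 8)(4 9)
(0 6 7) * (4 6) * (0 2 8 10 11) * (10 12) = [4, 1, 8, 3, 6, 5, 7, 2, 12, 9, 11, 0, 10] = (0 4 6 7 2 8 12 10 11)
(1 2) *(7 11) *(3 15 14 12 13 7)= (1 2)(3 15 14 12 13 7 11)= [0, 2, 1, 15, 4, 5, 6, 11, 8, 9, 10, 3, 13, 7, 12, 14]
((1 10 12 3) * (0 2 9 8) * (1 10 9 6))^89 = (0 8 9 1 6 2)(3 12 10)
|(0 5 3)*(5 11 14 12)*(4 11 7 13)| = |(0 7 13 4 11 14 12 5 3)| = 9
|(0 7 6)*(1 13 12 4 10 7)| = |(0 1 13 12 4 10 7 6)| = 8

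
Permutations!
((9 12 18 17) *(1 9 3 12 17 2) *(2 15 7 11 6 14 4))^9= (1 6 18 9 14 15 17 4 7 3 2 11 12)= ((1 9 17 3 12 18 15 7 11 6 14 4 2))^9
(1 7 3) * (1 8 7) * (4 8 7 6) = [0, 1, 2, 7, 8, 5, 4, 3, 6] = (3 7)(4 8 6)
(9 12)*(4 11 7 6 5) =(4 11 7 6 5)(9 12) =[0, 1, 2, 3, 11, 4, 5, 6, 8, 12, 10, 7, 9]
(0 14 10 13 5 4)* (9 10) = (0 14 9 10 13 5 4) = [14, 1, 2, 3, 0, 4, 6, 7, 8, 10, 13, 11, 12, 5, 9]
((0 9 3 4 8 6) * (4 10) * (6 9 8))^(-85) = ((0 8 9 3 10 4 6))^(-85) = (0 6 4 10 3 9 8)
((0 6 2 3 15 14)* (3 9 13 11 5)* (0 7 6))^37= ((2 9 13 11 5 3 15 14 7 6))^37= (2 14 5 9 7 3 13 6 15 11)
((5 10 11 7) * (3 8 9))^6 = (5 11)(7 10) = ((3 8 9)(5 10 11 7))^6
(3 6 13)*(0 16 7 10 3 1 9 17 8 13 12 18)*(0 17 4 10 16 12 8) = (0 12 18 17)(1 9 4 10 3 6 8 13)(7 16) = [12, 9, 2, 6, 10, 5, 8, 16, 13, 4, 3, 11, 18, 1, 14, 15, 7, 0, 17]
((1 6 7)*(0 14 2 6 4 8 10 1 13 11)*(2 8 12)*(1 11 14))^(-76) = (0 14 2)(1 8 6)(4 10 7)(11 13 12)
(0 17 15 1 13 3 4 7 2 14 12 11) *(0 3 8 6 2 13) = (0 17 15 1)(2 14 12 11 3 4 7 13 8 6) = [17, 0, 14, 4, 7, 5, 2, 13, 6, 9, 10, 3, 11, 8, 12, 1, 16, 15]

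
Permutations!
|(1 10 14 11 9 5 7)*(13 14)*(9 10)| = |(1 9 5 7)(10 13 14 11)| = 4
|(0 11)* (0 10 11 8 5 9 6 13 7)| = |(0 8 5 9 6 13 7)(10 11)| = 14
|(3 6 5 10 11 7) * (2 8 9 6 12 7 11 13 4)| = 24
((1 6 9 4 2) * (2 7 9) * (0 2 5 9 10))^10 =((0 2 1 6 5 9 4 7 10))^10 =(0 2 1 6 5 9 4 7 10)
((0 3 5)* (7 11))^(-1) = (0 5 3)(7 11)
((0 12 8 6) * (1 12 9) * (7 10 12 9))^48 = (12)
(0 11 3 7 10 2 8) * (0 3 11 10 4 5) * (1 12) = [10, 12, 8, 7, 5, 0, 6, 4, 3, 9, 2, 11, 1] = (0 10 2 8 3 7 4 5)(1 12)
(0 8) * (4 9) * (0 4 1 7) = [8, 7, 2, 3, 9, 5, 6, 0, 4, 1] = (0 8 4 9 1 7)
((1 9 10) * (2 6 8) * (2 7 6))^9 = (10)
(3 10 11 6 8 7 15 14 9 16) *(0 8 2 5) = [8, 1, 5, 10, 4, 0, 2, 15, 7, 16, 11, 6, 12, 13, 9, 14, 3] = (0 8 7 15 14 9 16 3 10 11 6 2 5)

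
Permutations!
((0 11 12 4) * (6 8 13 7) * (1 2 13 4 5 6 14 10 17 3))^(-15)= ((0 11 12 5 6 8 4)(1 2 13 7 14 10 17 3))^(-15)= (0 4 8 6 5 12 11)(1 2 13 7 14 10 17 3)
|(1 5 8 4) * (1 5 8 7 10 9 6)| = 8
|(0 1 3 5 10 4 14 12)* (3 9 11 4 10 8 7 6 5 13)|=|(0 1 9 11 4 14 12)(3 13)(5 8 7 6)|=28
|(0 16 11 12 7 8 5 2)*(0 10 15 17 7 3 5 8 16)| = 10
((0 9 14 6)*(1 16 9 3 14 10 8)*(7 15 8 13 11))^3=(0 6 14 3)(1 10 7)(8 9 11)(13 15 16)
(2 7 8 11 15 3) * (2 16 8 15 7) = (3 16 8 11 7 15) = [0, 1, 2, 16, 4, 5, 6, 15, 11, 9, 10, 7, 12, 13, 14, 3, 8]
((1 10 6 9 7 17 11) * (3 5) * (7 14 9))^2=(1 6 17)(7 11 10)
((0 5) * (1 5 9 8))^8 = (0 1 9 5 8)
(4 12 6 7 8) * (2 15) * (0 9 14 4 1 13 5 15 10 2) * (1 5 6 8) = (0 9 14 4 12 8 5 15)(1 13 6 7)(2 10) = [9, 13, 10, 3, 12, 15, 7, 1, 5, 14, 2, 11, 8, 6, 4, 0]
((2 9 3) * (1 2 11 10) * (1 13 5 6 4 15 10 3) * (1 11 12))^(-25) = (1 12 3 11 9 2)(4 6 5 13 10 15)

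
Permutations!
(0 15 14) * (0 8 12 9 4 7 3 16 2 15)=(2 15 14 8 12 9 4 7 3 16)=[0, 1, 15, 16, 7, 5, 6, 3, 12, 4, 10, 11, 9, 13, 8, 14, 2]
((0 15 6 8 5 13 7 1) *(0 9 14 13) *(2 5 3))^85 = (0 15 6 8 3 2 5)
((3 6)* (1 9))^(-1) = (1 9)(3 6)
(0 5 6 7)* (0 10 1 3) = [5, 3, 2, 0, 4, 6, 7, 10, 8, 9, 1] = (0 5 6 7 10 1 3)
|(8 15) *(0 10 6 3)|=4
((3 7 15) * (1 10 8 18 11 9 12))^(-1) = (1 12 9 11 18 8 10)(3 15 7) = ((1 10 8 18 11 9 12)(3 7 15))^(-1)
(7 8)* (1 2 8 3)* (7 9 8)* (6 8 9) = [0, 2, 7, 1, 4, 5, 8, 3, 6, 9] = (9)(1 2 7 3)(6 8)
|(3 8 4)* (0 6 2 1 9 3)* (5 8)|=|(0 6 2 1 9 3 5 8 4)|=9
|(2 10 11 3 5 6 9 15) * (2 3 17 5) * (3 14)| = 10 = |(2 10 11 17 5 6 9 15 14 3)|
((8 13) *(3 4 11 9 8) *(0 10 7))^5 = ((0 10 7)(3 4 11 9 8 13))^5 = (0 7 10)(3 13 8 9 11 4)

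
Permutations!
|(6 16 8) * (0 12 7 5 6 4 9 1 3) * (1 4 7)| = 20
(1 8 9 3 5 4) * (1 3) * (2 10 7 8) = (1 2 10 7 8 9)(3 5 4) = [0, 2, 10, 5, 3, 4, 6, 8, 9, 1, 7]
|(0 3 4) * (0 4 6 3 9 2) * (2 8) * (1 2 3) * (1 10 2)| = 7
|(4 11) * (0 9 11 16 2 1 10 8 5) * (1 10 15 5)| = |(0 9 11 4 16 2 10 8 1 15 5)| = 11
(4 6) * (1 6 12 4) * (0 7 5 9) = (0 7 5 9)(1 6)(4 12) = [7, 6, 2, 3, 12, 9, 1, 5, 8, 0, 10, 11, 4]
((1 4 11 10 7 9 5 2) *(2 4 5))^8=(11)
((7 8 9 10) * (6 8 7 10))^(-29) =(10)(6 8 9)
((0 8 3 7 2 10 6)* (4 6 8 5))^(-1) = ((0 5 4 6)(2 10 8 3 7))^(-1) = (0 6 4 5)(2 7 3 8 10)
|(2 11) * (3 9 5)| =|(2 11)(3 9 5)| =6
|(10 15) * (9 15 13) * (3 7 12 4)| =4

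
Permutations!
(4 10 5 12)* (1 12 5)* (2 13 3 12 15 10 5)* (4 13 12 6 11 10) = (1 15 4 5 2 12 13 3 6 11 10) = [0, 15, 12, 6, 5, 2, 11, 7, 8, 9, 1, 10, 13, 3, 14, 4]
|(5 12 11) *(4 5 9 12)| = |(4 5)(9 12 11)| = 6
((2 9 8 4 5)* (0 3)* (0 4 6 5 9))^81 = (0 3 4 9 8 6 5 2)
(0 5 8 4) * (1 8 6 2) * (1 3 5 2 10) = (0 2 3 5 6 10 1 8 4) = [2, 8, 3, 5, 0, 6, 10, 7, 4, 9, 1]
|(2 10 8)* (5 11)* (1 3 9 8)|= |(1 3 9 8 2 10)(5 11)|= 6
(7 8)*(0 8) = (0 8 7) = [8, 1, 2, 3, 4, 5, 6, 0, 7]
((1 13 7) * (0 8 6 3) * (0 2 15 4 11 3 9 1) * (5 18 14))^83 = ((0 8 6 9 1 13 7)(2 15 4 11 3)(5 18 14))^83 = (0 7 13 1 9 6 8)(2 11 15 3 4)(5 14 18)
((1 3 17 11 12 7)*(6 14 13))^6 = (17)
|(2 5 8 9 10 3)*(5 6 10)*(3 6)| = |(2 3)(5 8 9)(6 10)| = 6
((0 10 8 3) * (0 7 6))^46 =((0 10 8 3 7 6))^46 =(0 7 8)(3 10 6)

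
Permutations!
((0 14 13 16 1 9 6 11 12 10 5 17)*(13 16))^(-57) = ((0 14 16 1 9 6 11 12 10 5 17))^(-57) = (0 5 12 6 1 14 17 10 11 9 16)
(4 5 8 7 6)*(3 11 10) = (3 11 10)(4 5 8 7 6) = [0, 1, 2, 11, 5, 8, 4, 6, 7, 9, 3, 10]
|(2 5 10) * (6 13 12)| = 3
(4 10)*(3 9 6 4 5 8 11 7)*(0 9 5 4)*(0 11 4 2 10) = (0 9 6 11 7 3 5 8 4)(2 10) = [9, 1, 10, 5, 0, 8, 11, 3, 4, 6, 2, 7]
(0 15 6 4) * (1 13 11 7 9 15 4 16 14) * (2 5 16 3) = (0 4)(1 13 11 7 9 15 6 3 2 5 16 14) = [4, 13, 5, 2, 0, 16, 3, 9, 8, 15, 10, 7, 12, 11, 1, 6, 14]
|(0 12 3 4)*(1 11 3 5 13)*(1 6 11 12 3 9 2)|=|(0 3 4)(1 12 5 13 6 11 9 2)|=24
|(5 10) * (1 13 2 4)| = 4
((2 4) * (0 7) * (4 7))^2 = (0 2)(4 7)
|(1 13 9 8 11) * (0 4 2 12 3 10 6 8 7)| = 13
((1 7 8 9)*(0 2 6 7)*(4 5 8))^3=((0 2 6 7 4 5 8 9 1))^3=(0 7 8)(1 6 5)(2 4 9)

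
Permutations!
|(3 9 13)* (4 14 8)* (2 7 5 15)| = |(2 7 5 15)(3 9 13)(4 14 8)| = 12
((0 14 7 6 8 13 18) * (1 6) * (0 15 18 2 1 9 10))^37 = ((0 14 7 9 10)(1 6 8 13 2)(15 18))^37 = (0 7 10 14 9)(1 8 2 6 13)(15 18)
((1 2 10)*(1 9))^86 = (1 10)(2 9)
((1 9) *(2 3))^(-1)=(1 9)(2 3)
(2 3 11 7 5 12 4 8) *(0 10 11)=[10, 1, 3, 0, 8, 12, 6, 5, 2, 9, 11, 7, 4]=(0 10 11 7 5 12 4 8 2 3)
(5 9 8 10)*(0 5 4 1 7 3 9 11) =[5, 7, 2, 9, 1, 11, 6, 3, 10, 8, 4, 0] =(0 5 11)(1 7 3 9 8 10 4)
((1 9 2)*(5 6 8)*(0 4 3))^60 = ((0 4 3)(1 9 2)(5 6 8))^60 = (9)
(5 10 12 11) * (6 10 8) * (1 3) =(1 3)(5 8 6 10 12 11) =[0, 3, 2, 1, 4, 8, 10, 7, 6, 9, 12, 5, 11]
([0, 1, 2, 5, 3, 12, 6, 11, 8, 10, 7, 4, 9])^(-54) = [0, 1, 2, 12, 5, 9, 6, 4, 8, 7, 11, 3, 10]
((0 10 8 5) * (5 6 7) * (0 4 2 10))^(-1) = (2 4 5 7 6 8 10) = ((2 10 8 6 7 5 4))^(-1)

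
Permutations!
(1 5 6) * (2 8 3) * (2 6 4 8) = (1 5 4 8 3 6) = [0, 5, 2, 6, 8, 4, 1, 7, 3]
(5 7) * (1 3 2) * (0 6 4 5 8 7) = (0 6 4 5)(1 3 2)(7 8) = [6, 3, 1, 2, 5, 0, 4, 8, 7]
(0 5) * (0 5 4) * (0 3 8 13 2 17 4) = (2 17 4 3 8 13) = [0, 1, 17, 8, 3, 5, 6, 7, 13, 9, 10, 11, 12, 2, 14, 15, 16, 4]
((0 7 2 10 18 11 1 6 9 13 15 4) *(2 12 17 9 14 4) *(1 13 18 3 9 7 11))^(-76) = (0 13 2 3 18 6 4 11 15 10 9 1 14)(7 17 12)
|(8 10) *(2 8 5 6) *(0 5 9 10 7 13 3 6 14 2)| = |(0 5 14 2 8 7 13 3 6)(9 10)| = 18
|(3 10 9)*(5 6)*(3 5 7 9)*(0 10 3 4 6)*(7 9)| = 6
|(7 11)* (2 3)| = |(2 3)(7 11)| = 2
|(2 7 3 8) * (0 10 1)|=|(0 10 1)(2 7 3 8)|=12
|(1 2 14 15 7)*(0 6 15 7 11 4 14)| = 9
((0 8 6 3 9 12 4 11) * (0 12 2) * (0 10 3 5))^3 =((0 8 6 5)(2 10 3 9)(4 11 12))^3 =(12)(0 5 6 8)(2 9 3 10)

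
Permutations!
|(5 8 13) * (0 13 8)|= |(0 13 5)|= 3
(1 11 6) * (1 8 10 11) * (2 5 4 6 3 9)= (2 5 4 6 8 10 11 3 9)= [0, 1, 5, 9, 6, 4, 8, 7, 10, 2, 11, 3]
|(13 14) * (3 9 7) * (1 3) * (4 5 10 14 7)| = 9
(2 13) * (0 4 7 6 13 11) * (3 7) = (0 4 3 7 6 13 2 11) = [4, 1, 11, 7, 3, 5, 13, 6, 8, 9, 10, 0, 12, 2]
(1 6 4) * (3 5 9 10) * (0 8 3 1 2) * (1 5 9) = (0 8 3 9 10 5 1 6 4 2) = [8, 6, 0, 9, 2, 1, 4, 7, 3, 10, 5]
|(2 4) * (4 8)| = |(2 8 4)| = 3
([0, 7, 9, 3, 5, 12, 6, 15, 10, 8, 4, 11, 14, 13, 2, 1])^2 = [0, 15, 8, 3, 12, 14, 6, 1, 4, 10, 5, 11, 2, 13, 9, 7]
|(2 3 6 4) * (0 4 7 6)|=|(0 4 2 3)(6 7)|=4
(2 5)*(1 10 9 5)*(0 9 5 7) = [9, 10, 1, 3, 4, 2, 6, 0, 8, 7, 5] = (0 9 7)(1 10 5 2)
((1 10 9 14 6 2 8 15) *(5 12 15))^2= ((1 10 9 14 6 2 8 5 12 15))^2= (1 9 6 8 12)(2 5 15 10 14)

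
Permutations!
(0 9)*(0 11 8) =(0 9 11 8) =[9, 1, 2, 3, 4, 5, 6, 7, 0, 11, 10, 8]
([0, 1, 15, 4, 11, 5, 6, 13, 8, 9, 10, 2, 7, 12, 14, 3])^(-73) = (2 3 11 15 4)(7 12 13)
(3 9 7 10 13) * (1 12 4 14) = (1 12 4 14)(3 9 7 10 13) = [0, 12, 2, 9, 14, 5, 6, 10, 8, 7, 13, 11, 4, 3, 1]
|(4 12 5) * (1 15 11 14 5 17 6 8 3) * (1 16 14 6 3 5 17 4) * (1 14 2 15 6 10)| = |(1 6 8 5 14 17 3 16 2 15 11 10)(4 12)| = 12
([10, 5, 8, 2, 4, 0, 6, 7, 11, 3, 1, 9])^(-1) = [5, 10, 3, 9, 4, 1, 6, 7, 2, 11, 0, 8]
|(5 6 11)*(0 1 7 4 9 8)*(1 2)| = 21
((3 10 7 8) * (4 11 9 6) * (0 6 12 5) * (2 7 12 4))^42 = (0 10 7)(2 5 3)(6 12 8) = ((0 6 2 7 8 3 10 12 5)(4 11 9))^42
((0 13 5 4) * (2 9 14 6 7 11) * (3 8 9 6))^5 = (0 13 5 4)(2 6 7 11)(3 8 9 14)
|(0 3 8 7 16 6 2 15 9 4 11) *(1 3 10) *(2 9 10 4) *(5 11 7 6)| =|(0 4 7 16 5 11)(1 3 8 6 9 2 15 10)| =24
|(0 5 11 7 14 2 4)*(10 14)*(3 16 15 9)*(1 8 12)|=|(0 5 11 7 10 14 2 4)(1 8 12)(3 16 15 9)|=24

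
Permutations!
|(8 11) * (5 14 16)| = |(5 14 16)(8 11)| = 6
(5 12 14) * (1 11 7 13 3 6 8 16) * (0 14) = (0 14 5 12)(1 11 7 13 3 6 8 16) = [14, 11, 2, 6, 4, 12, 8, 13, 16, 9, 10, 7, 0, 3, 5, 15, 1]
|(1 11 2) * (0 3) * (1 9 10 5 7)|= |(0 3)(1 11 2 9 10 5 7)|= 14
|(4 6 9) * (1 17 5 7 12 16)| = 6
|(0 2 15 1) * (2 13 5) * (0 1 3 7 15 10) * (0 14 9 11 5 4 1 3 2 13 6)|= |(0 6)(1 3 7 15 2 10 14 9 11 5 13 4)|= 12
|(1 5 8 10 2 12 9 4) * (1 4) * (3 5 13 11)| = 10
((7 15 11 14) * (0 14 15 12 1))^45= (11 15)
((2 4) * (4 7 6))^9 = (2 7 6 4) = ((2 7 6 4))^9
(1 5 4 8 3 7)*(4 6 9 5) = (1 4 8 3 7)(5 6 9) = [0, 4, 2, 7, 8, 6, 9, 1, 3, 5]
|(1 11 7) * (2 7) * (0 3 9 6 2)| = |(0 3 9 6 2 7 1 11)| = 8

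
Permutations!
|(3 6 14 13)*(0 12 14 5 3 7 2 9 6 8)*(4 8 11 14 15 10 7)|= 15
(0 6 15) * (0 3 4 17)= [6, 1, 2, 4, 17, 5, 15, 7, 8, 9, 10, 11, 12, 13, 14, 3, 16, 0]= (0 6 15 3 4 17)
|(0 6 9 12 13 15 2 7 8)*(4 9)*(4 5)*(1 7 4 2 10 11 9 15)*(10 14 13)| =|(0 6 5 2 4 15 14 13 1 7 8)(9 12 10 11)| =44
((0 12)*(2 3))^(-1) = ((0 12)(2 3))^(-1) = (0 12)(2 3)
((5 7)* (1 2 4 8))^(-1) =(1 8 4 2)(5 7)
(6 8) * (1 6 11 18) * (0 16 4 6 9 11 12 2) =[16, 9, 0, 3, 6, 5, 8, 7, 12, 11, 10, 18, 2, 13, 14, 15, 4, 17, 1] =(0 16 4 6 8 12 2)(1 9 11 18)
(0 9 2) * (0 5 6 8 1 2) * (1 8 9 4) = (0 4 1 2 5 6 9) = [4, 2, 5, 3, 1, 6, 9, 7, 8, 0]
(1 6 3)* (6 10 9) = (1 10 9 6 3) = [0, 10, 2, 1, 4, 5, 3, 7, 8, 6, 9]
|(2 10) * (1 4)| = |(1 4)(2 10)| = 2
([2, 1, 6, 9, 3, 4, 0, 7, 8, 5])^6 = [0, 1, 2, 5, 9, 3, 6, 7, 8, 4]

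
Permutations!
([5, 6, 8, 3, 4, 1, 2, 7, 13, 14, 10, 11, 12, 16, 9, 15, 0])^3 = [6, 8, 16, 3, 4, 2, 13, 7, 0, 14, 10, 11, 12, 5, 9, 15, 1]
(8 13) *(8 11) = (8 13 11) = [0, 1, 2, 3, 4, 5, 6, 7, 13, 9, 10, 8, 12, 11]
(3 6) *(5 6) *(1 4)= [0, 4, 2, 5, 1, 6, 3]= (1 4)(3 5 6)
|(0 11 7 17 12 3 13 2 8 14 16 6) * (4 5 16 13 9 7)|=|(0 11 4 5 16 6)(2 8 14 13)(3 9 7 17 12)|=60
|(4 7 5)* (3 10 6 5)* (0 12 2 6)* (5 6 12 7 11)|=|(0 7 3 10)(2 12)(4 11 5)|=12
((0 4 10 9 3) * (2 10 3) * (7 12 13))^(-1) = ((0 4 3)(2 10 9)(7 12 13))^(-1) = (0 3 4)(2 9 10)(7 13 12)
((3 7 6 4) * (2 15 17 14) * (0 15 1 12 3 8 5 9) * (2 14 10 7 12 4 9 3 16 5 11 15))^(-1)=(0 9 6 7 10 17 15 11 8 4 1 2)(3 5 16 12)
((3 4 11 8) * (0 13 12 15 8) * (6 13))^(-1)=(0 11 4 3 8 15 12 13 6)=((0 6 13 12 15 8 3 4 11))^(-1)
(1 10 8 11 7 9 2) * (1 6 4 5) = (1 10 8 11 7 9 2 6 4 5) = [0, 10, 6, 3, 5, 1, 4, 9, 11, 2, 8, 7]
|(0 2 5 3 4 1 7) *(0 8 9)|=|(0 2 5 3 4 1 7 8 9)|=9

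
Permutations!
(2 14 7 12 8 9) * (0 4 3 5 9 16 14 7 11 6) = (0 4 3 5 9 2 7 12 8 16 14 11 6) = [4, 1, 7, 5, 3, 9, 0, 12, 16, 2, 10, 6, 8, 13, 11, 15, 14]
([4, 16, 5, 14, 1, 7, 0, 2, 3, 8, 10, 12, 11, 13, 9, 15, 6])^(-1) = (0 6 16 1 4)(2 7 5)(3 8 9 14)(11 12)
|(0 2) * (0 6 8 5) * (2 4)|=|(0 4 2 6 8 5)|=6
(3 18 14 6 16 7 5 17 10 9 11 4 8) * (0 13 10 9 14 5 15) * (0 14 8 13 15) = (0 15 14 6 16 7)(3 18 5 17 9 11 4 13 10 8) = [15, 1, 2, 18, 13, 17, 16, 0, 3, 11, 8, 4, 12, 10, 6, 14, 7, 9, 5]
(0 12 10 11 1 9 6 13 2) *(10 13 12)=[10, 9, 0, 3, 4, 5, 12, 7, 8, 6, 11, 1, 13, 2]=(0 10 11 1 9 6 12 13 2)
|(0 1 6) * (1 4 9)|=|(0 4 9 1 6)|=5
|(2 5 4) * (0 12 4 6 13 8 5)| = |(0 12 4 2)(5 6 13 8)| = 4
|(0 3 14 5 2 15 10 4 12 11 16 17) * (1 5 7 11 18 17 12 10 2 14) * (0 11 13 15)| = |(0 3 1 5 14 7 13 15 2)(4 10)(11 16 12 18 17)| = 90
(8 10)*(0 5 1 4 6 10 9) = (0 5 1 4 6 10 8 9) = [5, 4, 2, 3, 6, 1, 10, 7, 9, 0, 8]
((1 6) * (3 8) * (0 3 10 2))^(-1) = ((0 3 8 10 2)(1 6))^(-1) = (0 2 10 8 3)(1 6)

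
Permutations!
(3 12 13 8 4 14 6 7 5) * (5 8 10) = (3 12 13 10 5)(4 14 6 7 8) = [0, 1, 2, 12, 14, 3, 7, 8, 4, 9, 5, 11, 13, 10, 6]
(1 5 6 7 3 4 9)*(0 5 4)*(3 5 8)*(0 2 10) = (0 8 3 2 10)(1 4 9)(5 6 7) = [8, 4, 10, 2, 9, 6, 7, 5, 3, 1, 0]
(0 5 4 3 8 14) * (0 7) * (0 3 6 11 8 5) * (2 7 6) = (2 7 3 5 4)(6 11 8 14) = [0, 1, 7, 5, 2, 4, 11, 3, 14, 9, 10, 8, 12, 13, 6]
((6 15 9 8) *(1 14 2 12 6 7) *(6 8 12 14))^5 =((1 6 15 9 12 8 7)(2 14))^5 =(1 8 9 6 7 12 15)(2 14)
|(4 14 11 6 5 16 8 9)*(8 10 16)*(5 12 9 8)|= 6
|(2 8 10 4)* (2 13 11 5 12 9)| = 9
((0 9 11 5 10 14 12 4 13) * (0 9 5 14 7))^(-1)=((0 5 10 7)(4 13 9 11 14 12))^(-1)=(0 7 10 5)(4 12 14 11 9 13)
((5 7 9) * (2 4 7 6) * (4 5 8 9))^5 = (2 6 5)(4 7)(8 9)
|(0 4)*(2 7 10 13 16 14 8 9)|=8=|(0 4)(2 7 10 13 16 14 8 9)|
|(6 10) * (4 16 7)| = |(4 16 7)(6 10)| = 6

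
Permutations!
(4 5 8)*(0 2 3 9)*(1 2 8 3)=[8, 2, 1, 9, 5, 3, 6, 7, 4, 0]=(0 8 4 5 3 9)(1 2)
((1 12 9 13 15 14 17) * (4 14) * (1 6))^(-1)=((1 12 9 13 15 4 14 17 6))^(-1)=(1 6 17 14 4 15 13 9 12)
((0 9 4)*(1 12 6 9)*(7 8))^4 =((0 1 12 6 9 4)(7 8))^4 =(0 9 12)(1 4 6)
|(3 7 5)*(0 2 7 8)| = |(0 2 7 5 3 8)| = 6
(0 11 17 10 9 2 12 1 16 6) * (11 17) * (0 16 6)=(0 17 10 9 2 12 1 6 16)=[17, 6, 12, 3, 4, 5, 16, 7, 8, 2, 9, 11, 1, 13, 14, 15, 0, 10]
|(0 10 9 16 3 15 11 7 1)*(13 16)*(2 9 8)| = 12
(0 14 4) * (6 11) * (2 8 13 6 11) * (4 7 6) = (0 14 7 6 2 8 13 4) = [14, 1, 8, 3, 0, 5, 2, 6, 13, 9, 10, 11, 12, 4, 7]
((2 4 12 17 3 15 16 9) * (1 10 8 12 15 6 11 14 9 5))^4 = (1 17 14 15 10 3 9 16 8 6 2 5 12 11 4)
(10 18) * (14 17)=(10 18)(14 17)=[0, 1, 2, 3, 4, 5, 6, 7, 8, 9, 18, 11, 12, 13, 17, 15, 16, 14, 10]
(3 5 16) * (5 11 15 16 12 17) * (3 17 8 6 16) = [0, 1, 2, 11, 4, 12, 16, 7, 6, 9, 10, 15, 8, 13, 14, 3, 17, 5] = (3 11 15)(5 12 8 6 16 17)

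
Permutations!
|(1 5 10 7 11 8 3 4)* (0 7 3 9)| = |(0 7 11 8 9)(1 5 10 3 4)| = 5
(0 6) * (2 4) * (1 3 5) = (0 6)(1 3 5)(2 4) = [6, 3, 4, 5, 2, 1, 0]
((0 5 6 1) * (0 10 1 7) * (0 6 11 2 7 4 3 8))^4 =((0 5 11 2 7 6 4 3 8)(1 10))^4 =(0 7 8 2 3 11 4 5 6)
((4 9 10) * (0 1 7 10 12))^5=(0 9 10 1 12 4 7)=((0 1 7 10 4 9 12))^5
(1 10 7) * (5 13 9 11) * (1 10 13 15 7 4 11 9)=[0, 13, 2, 3, 11, 15, 6, 10, 8, 9, 4, 5, 12, 1, 14, 7]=(1 13)(4 11 5 15 7 10)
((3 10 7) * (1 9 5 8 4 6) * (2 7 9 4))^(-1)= (1 6 4)(2 8 5 9 10 3 7)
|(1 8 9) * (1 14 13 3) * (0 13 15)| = 8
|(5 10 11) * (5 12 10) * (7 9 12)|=|(7 9 12 10 11)|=5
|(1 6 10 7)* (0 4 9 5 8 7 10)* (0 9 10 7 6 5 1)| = |(0 4 10 7)(1 5 8 6 9)| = 20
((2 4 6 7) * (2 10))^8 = (2 7 4 10 6) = ((2 4 6 7 10))^8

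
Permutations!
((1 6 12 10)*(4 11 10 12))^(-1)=((12)(1 6 4 11 10))^(-1)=(12)(1 10 11 4 6)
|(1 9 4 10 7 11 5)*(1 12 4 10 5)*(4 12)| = 10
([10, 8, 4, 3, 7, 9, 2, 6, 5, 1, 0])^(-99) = (0 10)(1 8 5 9)(2 4 7 6)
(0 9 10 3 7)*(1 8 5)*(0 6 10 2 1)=(0 9 2 1 8 5)(3 7 6 10)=[9, 8, 1, 7, 4, 0, 10, 6, 5, 2, 3]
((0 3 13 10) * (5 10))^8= ((0 3 13 5 10))^8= (0 5 3 10 13)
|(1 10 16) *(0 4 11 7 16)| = 7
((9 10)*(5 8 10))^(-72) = (10)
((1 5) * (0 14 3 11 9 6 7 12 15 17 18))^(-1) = (0 18 17 15 12 7 6 9 11 3 14)(1 5)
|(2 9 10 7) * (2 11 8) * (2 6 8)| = 10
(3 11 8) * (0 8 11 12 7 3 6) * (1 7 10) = (0 8 6)(1 7 3 12 10) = [8, 7, 2, 12, 4, 5, 0, 3, 6, 9, 1, 11, 10]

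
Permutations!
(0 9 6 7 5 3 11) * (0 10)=(0 9 6 7 5 3 11 10)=[9, 1, 2, 11, 4, 3, 7, 5, 8, 6, 0, 10]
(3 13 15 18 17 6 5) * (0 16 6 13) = (0 16 6 5 3)(13 15 18 17) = [16, 1, 2, 0, 4, 3, 5, 7, 8, 9, 10, 11, 12, 15, 14, 18, 6, 13, 17]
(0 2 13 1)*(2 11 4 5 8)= (0 11 4 5 8 2 13 1)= [11, 0, 13, 3, 5, 8, 6, 7, 2, 9, 10, 4, 12, 1]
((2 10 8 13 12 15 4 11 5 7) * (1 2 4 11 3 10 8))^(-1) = (1 10 3 4 7 5 11 15 12 13 8 2)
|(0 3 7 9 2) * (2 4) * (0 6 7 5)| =15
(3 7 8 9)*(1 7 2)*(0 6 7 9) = (0 6 7 8)(1 9 3 2) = [6, 9, 1, 2, 4, 5, 7, 8, 0, 3]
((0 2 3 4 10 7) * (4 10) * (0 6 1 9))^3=(0 10 1 2 7 9 3 6)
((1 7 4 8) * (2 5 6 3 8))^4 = ((1 7 4 2 5 6 3 8))^4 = (1 5)(2 8)(3 4)(6 7)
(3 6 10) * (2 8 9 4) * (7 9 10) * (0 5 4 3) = (0 5 4 2 8 10)(3 6 7 9) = [5, 1, 8, 6, 2, 4, 7, 9, 10, 3, 0]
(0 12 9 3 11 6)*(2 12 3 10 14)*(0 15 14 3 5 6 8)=(0 5 6 15 14 2 12 9 10 3 11 8)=[5, 1, 12, 11, 4, 6, 15, 7, 0, 10, 3, 8, 9, 13, 2, 14]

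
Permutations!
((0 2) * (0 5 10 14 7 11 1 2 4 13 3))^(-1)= ((0 4 13 3)(1 2 5 10 14 7 11))^(-1)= (0 3 13 4)(1 11 7 14 10 5 2)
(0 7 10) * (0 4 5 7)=(4 5 7 10)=[0, 1, 2, 3, 5, 7, 6, 10, 8, 9, 4]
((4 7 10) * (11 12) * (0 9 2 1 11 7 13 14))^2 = (0 2 11 7 4 14 9 1 12 10 13)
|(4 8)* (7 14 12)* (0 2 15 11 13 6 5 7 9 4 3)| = |(0 2 15 11 13 6 5 7 14 12 9 4 8 3)| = 14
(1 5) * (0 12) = (0 12)(1 5) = [12, 5, 2, 3, 4, 1, 6, 7, 8, 9, 10, 11, 0]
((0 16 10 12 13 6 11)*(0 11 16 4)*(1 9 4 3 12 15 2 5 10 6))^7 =((0 3 12 13 1 9 4)(2 5 10 15)(6 16))^7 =(2 15 10 5)(6 16)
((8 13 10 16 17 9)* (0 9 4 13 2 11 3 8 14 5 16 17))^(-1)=((0 9 14 5 16)(2 11 3 8)(4 13 10 17))^(-1)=(0 16 5 14 9)(2 8 3 11)(4 17 10 13)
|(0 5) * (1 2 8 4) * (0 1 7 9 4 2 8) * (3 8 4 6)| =10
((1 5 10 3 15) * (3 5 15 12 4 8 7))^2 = (15)(3 4 7 12 8)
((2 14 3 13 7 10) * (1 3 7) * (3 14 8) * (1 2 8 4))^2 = (1 7 8 13 4 14 10 3 2)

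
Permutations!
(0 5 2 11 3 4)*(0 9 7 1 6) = (0 5 2 11 3 4 9 7 1 6) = [5, 6, 11, 4, 9, 2, 0, 1, 8, 7, 10, 3]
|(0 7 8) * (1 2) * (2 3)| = |(0 7 8)(1 3 2)| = 3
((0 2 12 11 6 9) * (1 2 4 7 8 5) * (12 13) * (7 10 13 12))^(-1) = (0 9 6 11 12 2 1 5 8 7 13 10 4)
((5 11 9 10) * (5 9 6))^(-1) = (5 6 11)(9 10)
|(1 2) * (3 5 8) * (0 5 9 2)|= |(0 5 8 3 9 2 1)|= 7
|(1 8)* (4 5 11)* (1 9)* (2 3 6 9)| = 6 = |(1 8 2 3 6 9)(4 5 11)|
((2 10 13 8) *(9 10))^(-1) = (2 8 13 10 9)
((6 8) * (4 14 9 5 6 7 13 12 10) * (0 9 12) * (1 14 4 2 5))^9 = ((0 9 1 14 12 10 2 5 6 8 7 13))^9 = (0 8 2 14)(1 13 6 10)(5 12 9 7)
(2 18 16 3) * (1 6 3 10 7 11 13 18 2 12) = [0, 6, 2, 12, 4, 5, 3, 11, 8, 9, 7, 13, 1, 18, 14, 15, 10, 17, 16] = (1 6 3 12)(7 11 13 18 16 10)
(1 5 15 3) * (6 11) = [0, 5, 2, 1, 4, 15, 11, 7, 8, 9, 10, 6, 12, 13, 14, 3] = (1 5 15 3)(6 11)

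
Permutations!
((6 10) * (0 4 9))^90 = ((0 4 9)(6 10))^90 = (10)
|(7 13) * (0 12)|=|(0 12)(7 13)|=2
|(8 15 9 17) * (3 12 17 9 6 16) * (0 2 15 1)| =10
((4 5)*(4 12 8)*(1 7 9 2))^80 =((1 7 9 2)(4 5 12 8))^80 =(12)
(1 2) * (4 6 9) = (1 2)(4 6 9) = [0, 2, 1, 3, 6, 5, 9, 7, 8, 4]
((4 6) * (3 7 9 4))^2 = (3 9 6 7 4) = ((3 7 9 4 6))^2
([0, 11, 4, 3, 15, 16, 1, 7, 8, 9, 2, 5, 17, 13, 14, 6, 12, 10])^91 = (1 16 10 15 11 12 2 6 5 17 4)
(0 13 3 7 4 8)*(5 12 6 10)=(0 13 3 7 4 8)(5 12 6 10)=[13, 1, 2, 7, 8, 12, 10, 4, 0, 9, 5, 11, 6, 3]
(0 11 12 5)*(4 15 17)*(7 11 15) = (0 15 17 4 7 11 12 5) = [15, 1, 2, 3, 7, 0, 6, 11, 8, 9, 10, 12, 5, 13, 14, 17, 16, 4]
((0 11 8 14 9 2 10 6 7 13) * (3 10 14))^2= ((0 11 8 3 10 6 7 13)(2 14 9))^2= (0 8 10 7)(2 9 14)(3 6 13 11)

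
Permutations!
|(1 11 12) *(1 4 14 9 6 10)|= 8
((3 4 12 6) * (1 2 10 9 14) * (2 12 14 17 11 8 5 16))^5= (1 14 4 3 6 12)(2 8 9 16 11 10 5 17)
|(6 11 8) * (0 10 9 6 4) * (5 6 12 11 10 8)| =6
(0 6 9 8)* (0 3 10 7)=(0 6 9 8 3 10 7)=[6, 1, 2, 10, 4, 5, 9, 0, 3, 8, 7]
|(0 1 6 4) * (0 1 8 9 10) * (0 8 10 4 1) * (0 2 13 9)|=12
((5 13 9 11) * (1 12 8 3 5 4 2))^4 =(1 5 4 8 9)(2 3 11 12 13)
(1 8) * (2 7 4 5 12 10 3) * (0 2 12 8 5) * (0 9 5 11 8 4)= (0 2 7)(1 11 8)(3 12 10)(4 9 5)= [2, 11, 7, 12, 9, 4, 6, 0, 1, 5, 3, 8, 10]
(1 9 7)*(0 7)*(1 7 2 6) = (0 2 6 1 9) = [2, 9, 6, 3, 4, 5, 1, 7, 8, 0]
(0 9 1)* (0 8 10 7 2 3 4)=(0 9 1 8 10 7 2 3 4)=[9, 8, 3, 4, 0, 5, 6, 2, 10, 1, 7]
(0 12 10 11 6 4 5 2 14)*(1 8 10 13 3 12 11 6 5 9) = (0 11 5 2 14)(1 8 10 6 4 9)(3 12 13) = [11, 8, 14, 12, 9, 2, 4, 7, 10, 1, 6, 5, 13, 3, 0]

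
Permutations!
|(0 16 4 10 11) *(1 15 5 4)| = 8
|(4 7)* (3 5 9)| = 6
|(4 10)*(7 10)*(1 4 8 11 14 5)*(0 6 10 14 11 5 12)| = |(0 6 10 8 5 1 4 7 14 12)| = 10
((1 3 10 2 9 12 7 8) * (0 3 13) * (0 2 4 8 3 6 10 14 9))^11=(0 4 13 6 8 2 10 1)(3 14 9 12 7)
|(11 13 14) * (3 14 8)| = 5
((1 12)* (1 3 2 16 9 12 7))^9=(1 7)(2 3 12 9 16)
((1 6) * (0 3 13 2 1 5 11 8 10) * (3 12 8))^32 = (1 3 6 13 5 2 11)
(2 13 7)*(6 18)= [0, 1, 13, 3, 4, 5, 18, 2, 8, 9, 10, 11, 12, 7, 14, 15, 16, 17, 6]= (2 13 7)(6 18)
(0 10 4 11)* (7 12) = (0 10 4 11)(7 12) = [10, 1, 2, 3, 11, 5, 6, 12, 8, 9, 4, 0, 7]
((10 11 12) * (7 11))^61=(7 11 12 10)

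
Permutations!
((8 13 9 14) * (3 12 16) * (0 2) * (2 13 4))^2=((0 13 9 14 8 4 2)(3 12 16))^2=(0 9 8 2 13 14 4)(3 16 12)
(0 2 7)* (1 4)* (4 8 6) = (0 2 7)(1 8 6 4) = [2, 8, 7, 3, 1, 5, 4, 0, 6]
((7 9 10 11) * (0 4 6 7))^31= ((0 4 6 7 9 10 11))^31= (0 7 11 6 10 4 9)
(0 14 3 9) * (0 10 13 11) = (0 14 3 9 10 13 11) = [14, 1, 2, 9, 4, 5, 6, 7, 8, 10, 13, 0, 12, 11, 3]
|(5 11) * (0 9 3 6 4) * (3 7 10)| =14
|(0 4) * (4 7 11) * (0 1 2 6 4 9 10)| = 20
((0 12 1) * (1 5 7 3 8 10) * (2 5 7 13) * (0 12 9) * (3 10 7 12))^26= ((0 9)(1 3 8 7 10)(2 5 13))^26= (1 3 8 7 10)(2 13 5)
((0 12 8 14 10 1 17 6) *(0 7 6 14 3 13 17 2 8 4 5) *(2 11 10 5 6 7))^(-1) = (0 5 14 17 13 3 8 2 6 4 12)(1 10 11)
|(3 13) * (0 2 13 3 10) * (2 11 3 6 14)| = 8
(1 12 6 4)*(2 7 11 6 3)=(1 12 3 2 7 11 6 4)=[0, 12, 7, 2, 1, 5, 4, 11, 8, 9, 10, 6, 3]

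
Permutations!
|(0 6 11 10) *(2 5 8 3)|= 4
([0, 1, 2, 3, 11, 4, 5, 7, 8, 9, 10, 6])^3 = (4 5 6 11)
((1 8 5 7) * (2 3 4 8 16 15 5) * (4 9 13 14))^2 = (1 15 7 16 5)(2 9 14 8 3 13 4)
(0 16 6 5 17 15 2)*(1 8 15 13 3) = [16, 8, 0, 1, 4, 17, 5, 7, 15, 9, 10, 11, 12, 3, 14, 2, 6, 13] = (0 16 6 5 17 13 3 1 8 15 2)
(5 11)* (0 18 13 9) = (0 18 13 9)(5 11) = [18, 1, 2, 3, 4, 11, 6, 7, 8, 0, 10, 5, 12, 9, 14, 15, 16, 17, 13]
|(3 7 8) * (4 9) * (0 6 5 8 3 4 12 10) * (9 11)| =|(0 6 5 8 4 11 9 12 10)(3 7)| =18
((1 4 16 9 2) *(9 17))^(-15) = (1 17)(2 16)(4 9)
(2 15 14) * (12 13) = (2 15 14)(12 13) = [0, 1, 15, 3, 4, 5, 6, 7, 8, 9, 10, 11, 13, 12, 2, 14]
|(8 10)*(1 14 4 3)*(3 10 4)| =3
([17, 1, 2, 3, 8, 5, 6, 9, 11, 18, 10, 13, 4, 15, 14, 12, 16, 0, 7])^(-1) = [17, 1, 2, 3, 12, 5, 6, 18, 4, 7, 10, 8, 15, 11, 14, 13, 16, 0, 9]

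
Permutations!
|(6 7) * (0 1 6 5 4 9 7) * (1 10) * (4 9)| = 12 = |(0 10 1 6)(5 9 7)|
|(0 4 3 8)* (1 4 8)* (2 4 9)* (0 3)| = 7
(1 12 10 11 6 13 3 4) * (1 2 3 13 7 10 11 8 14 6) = (1 12 11)(2 3 4)(6 7 10 8 14) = [0, 12, 3, 4, 2, 5, 7, 10, 14, 9, 8, 1, 11, 13, 6]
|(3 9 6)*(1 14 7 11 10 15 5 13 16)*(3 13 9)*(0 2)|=22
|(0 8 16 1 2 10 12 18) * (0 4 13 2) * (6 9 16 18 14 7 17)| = |(0 8 18 4 13 2 10 12 14 7 17 6 9 16 1)| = 15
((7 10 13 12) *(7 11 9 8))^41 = (7 8 9 11 12 13 10)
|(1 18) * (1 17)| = 3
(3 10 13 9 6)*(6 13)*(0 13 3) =(0 13 9 3 10 6) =[13, 1, 2, 10, 4, 5, 0, 7, 8, 3, 6, 11, 12, 9]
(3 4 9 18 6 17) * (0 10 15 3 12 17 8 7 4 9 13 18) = (0 10 15 3 9)(4 13 18 6 8 7)(12 17) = [10, 1, 2, 9, 13, 5, 8, 4, 7, 0, 15, 11, 17, 18, 14, 3, 16, 12, 6]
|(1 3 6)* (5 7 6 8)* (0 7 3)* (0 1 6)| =|(0 7)(3 8 5)| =6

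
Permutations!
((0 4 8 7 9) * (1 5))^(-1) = (0 9 7 8 4)(1 5)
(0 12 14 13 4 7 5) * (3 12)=(0 3 12 14 13 4 7 5)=[3, 1, 2, 12, 7, 0, 6, 5, 8, 9, 10, 11, 14, 4, 13]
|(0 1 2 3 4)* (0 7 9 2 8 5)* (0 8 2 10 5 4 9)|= 10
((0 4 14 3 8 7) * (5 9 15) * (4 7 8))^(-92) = ((0 7)(3 4 14)(5 9 15))^(-92) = (3 4 14)(5 9 15)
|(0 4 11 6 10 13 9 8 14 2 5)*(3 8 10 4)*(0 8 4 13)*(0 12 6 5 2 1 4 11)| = |(0 3 11 5 8 14 1 4)(6 13 9 10 12)| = 40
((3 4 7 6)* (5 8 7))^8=((3 4 5 8 7 6))^8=(3 5 7)(4 8 6)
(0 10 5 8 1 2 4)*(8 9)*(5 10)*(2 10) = (0 5 9 8 1 10 2 4) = [5, 10, 4, 3, 0, 9, 6, 7, 1, 8, 2]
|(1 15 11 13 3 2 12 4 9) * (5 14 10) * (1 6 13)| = 21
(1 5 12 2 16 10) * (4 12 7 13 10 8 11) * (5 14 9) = (1 14 9 5 7 13 10)(2 16 8 11 4 12) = [0, 14, 16, 3, 12, 7, 6, 13, 11, 5, 1, 4, 2, 10, 9, 15, 8]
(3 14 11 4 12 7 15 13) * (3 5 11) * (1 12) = [0, 12, 2, 14, 1, 11, 6, 15, 8, 9, 10, 4, 7, 5, 3, 13] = (1 12 7 15 13 5 11 4)(3 14)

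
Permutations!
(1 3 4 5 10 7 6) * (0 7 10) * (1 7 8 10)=(0 8 10 1 3 4 5)(6 7)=[8, 3, 2, 4, 5, 0, 7, 6, 10, 9, 1]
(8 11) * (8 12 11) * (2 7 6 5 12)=[0, 1, 7, 3, 4, 12, 5, 6, 8, 9, 10, 2, 11]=(2 7 6 5 12 11)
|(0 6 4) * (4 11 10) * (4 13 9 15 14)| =|(0 6 11 10 13 9 15 14 4)| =9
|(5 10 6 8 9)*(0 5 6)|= 3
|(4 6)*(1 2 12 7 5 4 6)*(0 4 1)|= 10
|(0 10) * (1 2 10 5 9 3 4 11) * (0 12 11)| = 5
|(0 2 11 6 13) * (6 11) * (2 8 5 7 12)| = |(0 8 5 7 12 2 6 13)| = 8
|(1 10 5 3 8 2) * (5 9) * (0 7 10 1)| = 8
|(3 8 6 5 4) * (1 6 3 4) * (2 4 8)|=12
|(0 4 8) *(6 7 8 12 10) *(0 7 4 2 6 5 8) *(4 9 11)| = |(0 2 6 9 11 4 12 10 5 8 7)| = 11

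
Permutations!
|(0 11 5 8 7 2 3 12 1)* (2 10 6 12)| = 18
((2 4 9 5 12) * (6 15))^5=((2 4 9 5 12)(6 15))^5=(6 15)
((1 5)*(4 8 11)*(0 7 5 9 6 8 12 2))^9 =(0 12 11 6 1 7 2 4 8 9 5)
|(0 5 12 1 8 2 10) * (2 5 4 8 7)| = 9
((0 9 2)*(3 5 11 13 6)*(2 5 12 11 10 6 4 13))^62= (13)(0 2 11 12 3 6 10 5 9)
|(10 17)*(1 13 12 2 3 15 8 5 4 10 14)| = 12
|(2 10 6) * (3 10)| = |(2 3 10 6)| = 4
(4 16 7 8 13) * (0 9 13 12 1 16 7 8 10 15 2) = (0 9 13 4 7 10 15 2)(1 16 8 12) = [9, 16, 0, 3, 7, 5, 6, 10, 12, 13, 15, 11, 1, 4, 14, 2, 8]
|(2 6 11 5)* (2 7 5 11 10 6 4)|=|(11)(2 4)(5 7)(6 10)|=2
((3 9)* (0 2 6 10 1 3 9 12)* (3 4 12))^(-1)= (0 12 4 1 10 6 2)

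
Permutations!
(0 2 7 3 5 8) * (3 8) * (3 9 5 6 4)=(0 2 7 8)(3 6 4)(5 9)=[2, 1, 7, 6, 3, 9, 4, 8, 0, 5]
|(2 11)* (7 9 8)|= 6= |(2 11)(7 9 8)|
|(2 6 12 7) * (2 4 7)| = 6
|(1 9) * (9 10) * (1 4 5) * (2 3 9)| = 7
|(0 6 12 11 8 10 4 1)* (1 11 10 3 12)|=6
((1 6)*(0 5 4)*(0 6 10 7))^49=(10)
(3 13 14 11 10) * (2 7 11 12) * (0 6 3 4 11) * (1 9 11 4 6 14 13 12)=(0 14 1 9 11 10 6 3 12 2 7)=[14, 9, 7, 12, 4, 5, 3, 0, 8, 11, 6, 10, 2, 13, 1]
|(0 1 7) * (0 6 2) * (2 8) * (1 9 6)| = |(0 9 6 8 2)(1 7)| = 10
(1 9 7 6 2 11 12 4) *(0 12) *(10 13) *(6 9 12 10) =(0 10 13 6 2 11)(1 12 4)(7 9) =[10, 12, 11, 3, 1, 5, 2, 9, 8, 7, 13, 0, 4, 6]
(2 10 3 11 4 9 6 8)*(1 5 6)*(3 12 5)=(1 3 11 4 9)(2 10 12 5 6 8)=[0, 3, 10, 11, 9, 6, 8, 7, 2, 1, 12, 4, 5]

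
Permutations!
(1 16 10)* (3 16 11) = (1 11 3 16 10) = [0, 11, 2, 16, 4, 5, 6, 7, 8, 9, 1, 3, 12, 13, 14, 15, 10]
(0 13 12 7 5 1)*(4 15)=[13, 0, 2, 3, 15, 1, 6, 5, 8, 9, 10, 11, 7, 12, 14, 4]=(0 13 12 7 5 1)(4 15)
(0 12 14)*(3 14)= (0 12 3 14)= [12, 1, 2, 14, 4, 5, 6, 7, 8, 9, 10, 11, 3, 13, 0]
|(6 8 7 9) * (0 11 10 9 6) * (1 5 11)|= |(0 1 5 11 10 9)(6 8 7)|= 6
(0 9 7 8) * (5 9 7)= (0 7 8)(5 9)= [7, 1, 2, 3, 4, 9, 6, 8, 0, 5]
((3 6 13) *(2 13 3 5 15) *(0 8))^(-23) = ((0 8)(2 13 5 15)(3 6))^(-23) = (0 8)(2 13 5 15)(3 6)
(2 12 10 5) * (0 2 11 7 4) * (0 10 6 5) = [2, 1, 12, 3, 10, 11, 5, 4, 8, 9, 0, 7, 6] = (0 2 12 6 5 11 7 4 10)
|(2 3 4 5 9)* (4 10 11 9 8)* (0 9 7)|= 21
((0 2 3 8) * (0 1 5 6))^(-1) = ((0 2 3 8 1 5 6))^(-1) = (0 6 5 1 8 3 2)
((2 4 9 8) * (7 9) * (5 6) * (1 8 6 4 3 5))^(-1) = (1 6 9 7 4 5 3 2 8)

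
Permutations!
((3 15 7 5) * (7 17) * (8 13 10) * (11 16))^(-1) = ((3 15 17 7 5)(8 13 10)(11 16))^(-1) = (3 5 7 17 15)(8 10 13)(11 16)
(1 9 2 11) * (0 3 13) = (0 3 13)(1 9 2 11) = [3, 9, 11, 13, 4, 5, 6, 7, 8, 2, 10, 1, 12, 0]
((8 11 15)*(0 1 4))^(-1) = ((0 1 4)(8 11 15))^(-1) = (0 4 1)(8 15 11)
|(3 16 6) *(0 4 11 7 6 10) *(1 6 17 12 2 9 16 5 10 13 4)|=|(0 1 6 3 5 10)(2 9 16 13 4 11 7 17 12)|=18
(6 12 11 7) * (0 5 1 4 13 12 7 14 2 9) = (0 5 1 4 13 12 11 14 2 9)(6 7) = [5, 4, 9, 3, 13, 1, 7, 6, 8, 0, 10, 14, 11, 12, 2]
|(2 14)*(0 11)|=2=|(0 11)(2 14)|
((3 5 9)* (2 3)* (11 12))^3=((2 3 5 9)(11 12))^3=(2 9 5 3)(11 12)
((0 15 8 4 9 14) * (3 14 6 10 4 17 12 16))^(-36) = (0 12)(3 8)(14 17)(15 16)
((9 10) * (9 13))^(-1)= ((9 10 13))^(-1)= (9 13 10)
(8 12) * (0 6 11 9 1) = (0 6 11 9 1)(8 12) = [6, 0, 2, 3, 4, 5, 11, 7, 12, 1, 10, 9, 8]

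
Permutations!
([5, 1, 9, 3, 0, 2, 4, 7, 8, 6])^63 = (0 9)(2 4)(5 6)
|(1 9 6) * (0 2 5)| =|(0 2 5)(1 9 6)| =3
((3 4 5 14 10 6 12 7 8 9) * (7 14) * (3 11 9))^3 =(3 7 4 8 5)(6 10 14 12)(9 11)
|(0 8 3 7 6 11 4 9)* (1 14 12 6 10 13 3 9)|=|(0 8 9)(1 14 12 6 11 4)(3 7 10 13)|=12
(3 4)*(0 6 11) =[6, 1, 2, 4, 3, 5, 11, 7, 8, 9, 10, 0] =(0 6 11)(3 4)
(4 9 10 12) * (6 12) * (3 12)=[0, 1, 2, 12, 9, 5, 3, 7, 8, 10, 6, 11, 4]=(3 12 4 9 10 6)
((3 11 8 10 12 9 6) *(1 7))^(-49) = ((1 7)(3 11 8 10 12 9 6))^(-49) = (12)(1 7)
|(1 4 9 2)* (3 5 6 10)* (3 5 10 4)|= 8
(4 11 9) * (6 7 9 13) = (4 11 13 6 7 9) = [0, 1, 2, 3, 11, 5, 7, 9, 8, 4, 10, 13, 12, 6]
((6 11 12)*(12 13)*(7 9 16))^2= (6 13)(7 16 9)(11 12)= ((6 11 13 12)(7 9 16))^2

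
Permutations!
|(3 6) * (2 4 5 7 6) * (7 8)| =7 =|(2 4 5 8 7 6 3)|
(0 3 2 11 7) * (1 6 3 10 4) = (0 10 4 1 6 3 2 11 7) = [10, 6, 11, 2, 1, 5, 3, 0, 8, 9, 4, 7]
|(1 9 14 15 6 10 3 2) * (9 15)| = 6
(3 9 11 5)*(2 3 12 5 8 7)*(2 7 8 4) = (2 3 9 11 4)(5 12) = [0, 1, 3, 9, 2, 12, 6, 7, 8, 11, 10, 4, 5]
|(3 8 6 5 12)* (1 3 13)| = 7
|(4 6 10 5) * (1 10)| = 5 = |(1 10 5 4 6)|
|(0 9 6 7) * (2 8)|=|(0 9 6 7)(2 8)|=4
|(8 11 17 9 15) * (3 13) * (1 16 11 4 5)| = |(1 16 11 17 9 15 8 4 5)(3 13)| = 18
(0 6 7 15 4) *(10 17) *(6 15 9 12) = (0 15 4)(6 7 9 12)(10 17) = [15, 1, 2, 3, 0, 5, 7, 9, 8, 12, 17, 11, 6, 13, 14, 4, 16, 10]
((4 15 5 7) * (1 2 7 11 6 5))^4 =(1 15 4 7 2)(5 11 6)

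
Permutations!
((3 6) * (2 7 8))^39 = (8)(3 6)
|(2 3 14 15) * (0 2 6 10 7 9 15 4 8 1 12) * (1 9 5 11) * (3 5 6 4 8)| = 6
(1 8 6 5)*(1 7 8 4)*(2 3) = (1 4)(2 3)(5 7 8 6) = [0, 4, 3, 2, 1, 7, 5, 8, 6]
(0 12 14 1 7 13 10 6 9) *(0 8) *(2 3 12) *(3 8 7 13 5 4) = [2, 13, 8, 12, 3, 4, 9, 5, 0, 7, 6, 11, 14, 10, 1] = (0 2 8)(1 13 10 6 9 7 5 4 3 12 14)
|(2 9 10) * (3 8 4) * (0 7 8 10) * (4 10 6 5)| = 12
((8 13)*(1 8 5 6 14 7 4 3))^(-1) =((1 8 13 5 6 14 7 4 3))^(-1) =(1 3 4 7 14 6 5 13 8)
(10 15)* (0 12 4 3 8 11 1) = [12, 0, 2, 8, 3, 5, 6, 7, 11, 9, 15, 1, 4, 13, 14, 10] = (0 12 4 3 8 11 1)(10 15)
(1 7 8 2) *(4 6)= (1 7 8 2)(4 6)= [0, 7, 1, 3, 6, 5, 4, 8, 2]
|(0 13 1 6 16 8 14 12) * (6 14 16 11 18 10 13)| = 18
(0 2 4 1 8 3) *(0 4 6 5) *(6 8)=[2, 6, 8, 4, 1, 0, 5, 7, 3]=(0 2 8 3 4 1 6 5)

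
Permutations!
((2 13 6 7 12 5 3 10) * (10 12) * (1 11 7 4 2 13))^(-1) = ((1 11 7 10 13 6 4 2)(3 12 5))^(-1) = (1 2 4 6 13 10 7 11)(3 5 12)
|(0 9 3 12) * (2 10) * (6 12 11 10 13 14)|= 10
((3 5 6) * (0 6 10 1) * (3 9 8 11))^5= (0 3 6 5 9 10 8 1 11)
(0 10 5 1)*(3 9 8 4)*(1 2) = (0 10 5 2 1)(3 9 8 4) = [10, 0, 1, 9, 3, 2, 6, 7, 4, 8, 5]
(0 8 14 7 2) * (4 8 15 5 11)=[15, 1, 0, 3, 8, 11, 6, 2, 14, 9, 10, 4, 12, 13, 7, 5]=(0 15 5 11 4 8 14 7 2)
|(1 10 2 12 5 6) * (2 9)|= 7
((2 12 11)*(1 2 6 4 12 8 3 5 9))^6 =((1 2 8 3 5 9)(4 12 11 6))^6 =(4 11)(6 12)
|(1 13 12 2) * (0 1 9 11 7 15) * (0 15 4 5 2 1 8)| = 6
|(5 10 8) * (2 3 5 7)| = |(2 3 5 10 8 7)| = 6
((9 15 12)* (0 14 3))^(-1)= (0 3 14)(9 12 15)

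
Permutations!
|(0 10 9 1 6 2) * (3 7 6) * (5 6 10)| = 20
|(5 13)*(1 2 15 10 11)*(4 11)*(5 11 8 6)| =|(1 2 15 10 4 8 6 5 13 11)| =10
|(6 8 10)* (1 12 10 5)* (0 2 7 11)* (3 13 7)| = 6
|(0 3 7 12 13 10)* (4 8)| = 6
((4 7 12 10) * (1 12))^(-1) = (1 7 4 10 12) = ((1 12 10 4 7))^(-1)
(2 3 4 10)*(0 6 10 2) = (0 6 10)(2 3 4) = [6, 1, 3, 4, 2, 5, 10, 7, 8, 9, 0]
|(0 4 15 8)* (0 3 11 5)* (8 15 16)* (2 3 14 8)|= |(0 4 16 2 3 11 5)(8 14)|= 14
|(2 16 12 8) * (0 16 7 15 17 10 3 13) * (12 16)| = |(0 12 8 2 7 15 17 10 3 13)| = 10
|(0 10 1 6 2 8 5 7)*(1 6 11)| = 14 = |(0 10 6 2 8 5 7)(1 11)|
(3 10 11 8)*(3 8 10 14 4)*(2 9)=(2 9)(3 14 4)(10 11)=[0, 1, 9, 14, 3, 5, 6, 7, 8, 2, 11, 10, 12, 13, 4]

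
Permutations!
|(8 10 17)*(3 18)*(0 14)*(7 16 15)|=6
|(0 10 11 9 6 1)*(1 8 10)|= |(0 1)(6 8 10 11 9)|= 10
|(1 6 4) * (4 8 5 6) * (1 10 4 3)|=|(1 3)(4 10)(5 6 8)|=6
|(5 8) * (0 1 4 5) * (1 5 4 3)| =|(0 5 8)(1 3)| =6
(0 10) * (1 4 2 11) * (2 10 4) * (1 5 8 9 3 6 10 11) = (0 4 11 5 8 9 3 6 10)(1 2) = [4, 2, 1, 6, 11, 8, 10, 7, 9, 3, 0, 5]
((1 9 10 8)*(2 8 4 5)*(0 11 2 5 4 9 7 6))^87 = (0 8 6 2 7 11 1)(9 10)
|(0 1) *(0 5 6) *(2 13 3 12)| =4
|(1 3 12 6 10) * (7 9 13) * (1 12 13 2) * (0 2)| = |(0 2 1 3 13 7 9)(6 10 12)| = 21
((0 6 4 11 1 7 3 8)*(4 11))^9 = (0 11 7 8 6 1 3)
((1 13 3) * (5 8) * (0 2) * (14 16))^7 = (0 2)(1 13 3)(5 8)(14 16)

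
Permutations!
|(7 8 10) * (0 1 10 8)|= 4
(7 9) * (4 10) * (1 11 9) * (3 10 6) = (1 11 9 7)(3 10 4 6) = [0, 11, 2, 10, 6, 5, 3, 1, 8, 7, 4, 9]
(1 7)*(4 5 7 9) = (1 9 4 5 7) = [0, 9, 2, 3, 5, 7, 6, 1, 8, 4]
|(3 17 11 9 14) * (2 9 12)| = 7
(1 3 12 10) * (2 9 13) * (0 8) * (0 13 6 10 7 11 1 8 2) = (0 2 9 6 10 8 13)(1 3 12 7 11) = [2, 3, 9, 12, 4, 5, 10, 11, 13, 6, 8, 1, 7, 0]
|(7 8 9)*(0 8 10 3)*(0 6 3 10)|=4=|(10)(0 8 9 7)(3 6)|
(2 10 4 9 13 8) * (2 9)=(2 10 4)(8 9 13)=[0, 1, 10, 3, 2, 5, 6, 7, 9, 13, 4, 11, 12, 8]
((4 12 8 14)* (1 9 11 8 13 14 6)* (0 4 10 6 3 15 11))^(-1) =(0 9 1 6 10 14 13 12 4)(3 8 11 15)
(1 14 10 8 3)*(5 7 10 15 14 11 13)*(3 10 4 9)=(1 11 13 5 7 4 9 3)(8 10)(14 15)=[0, 11, 2, 1, 9, 7, 6, 4, 10, 3, 8, 13, 12, 5, 15, 14]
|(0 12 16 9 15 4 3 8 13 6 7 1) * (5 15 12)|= 30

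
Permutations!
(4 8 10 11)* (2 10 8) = [0, 1, 10, 3, 2, 5, 6, 7, 8, 9, 11, 4] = (2 10 11 4)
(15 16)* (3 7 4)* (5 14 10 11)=(3 7 4)(5 14 10 11)(15 16)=[0, 1, 2, 7, 3, 14, 6, 4, 8, 9, 11, 5, 12, 13, 10, 16, 15]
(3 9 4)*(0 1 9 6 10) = (0 1 9 4 3 6 10) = [1, 9, 2, 6, 3, 5, 10, 7, 8, 4, 0]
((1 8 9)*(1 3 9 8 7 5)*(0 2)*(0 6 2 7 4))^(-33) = (0 5 4 7 1)(2 6)(3 9)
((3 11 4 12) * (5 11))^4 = (3 12 4 11 5)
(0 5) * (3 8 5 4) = (0 4 3 8 5) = [4, 1, 2, 8, 3, 0, 6, 7, 5]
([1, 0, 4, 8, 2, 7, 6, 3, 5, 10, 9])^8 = [0, 1, 2, 3, 4, 5, 6, 7, 8, 9, 10]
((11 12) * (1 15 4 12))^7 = (1 4 11 15 12)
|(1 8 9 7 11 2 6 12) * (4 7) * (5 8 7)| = 12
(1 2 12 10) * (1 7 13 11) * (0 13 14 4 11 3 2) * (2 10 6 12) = [13, 0, 2, 10, 11, 5, 12, 14, 8, 9, 7, 1, 6, 3, 4] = (0 13 3 10 7 14 4 11 1)(6 12)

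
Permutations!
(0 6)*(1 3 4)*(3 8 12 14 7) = [6, 8, 2, 4, 1, 5, 0, 3, 12, 9, 10, 11, 14, 13, 7] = (0 6)(1 8 12 14 7 3 4)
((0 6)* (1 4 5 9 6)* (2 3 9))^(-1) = (0 6 9 3 2 5 4 1)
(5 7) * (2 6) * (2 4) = (2 6 4)(5 7) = [0, 1, 6, 3, 2, 7, 4, 5]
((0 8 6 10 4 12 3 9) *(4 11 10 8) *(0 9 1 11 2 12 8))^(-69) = ((0 4 8 6)(1 11 10 2 12 3))^(-69) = (0 6 8 4)(1 2)(3 10)(11 12)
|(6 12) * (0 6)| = 3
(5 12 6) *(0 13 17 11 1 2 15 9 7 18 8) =(0 13 17 11 1 2 15 9 7 18 8)(5 12 6) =[13, 2, 15, 3, 4, 12, 5, 18, 0, 7, 10, 1, 6, 17, 14, 9, 16, 11, 8]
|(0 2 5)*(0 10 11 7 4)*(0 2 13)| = 6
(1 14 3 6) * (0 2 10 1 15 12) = [2, 14, 10, 6, 4, 5, 15, 7, 8, 9, 1, 11, 0, 13, 3, 12] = (0 2 10 1 14 3 6 15 12)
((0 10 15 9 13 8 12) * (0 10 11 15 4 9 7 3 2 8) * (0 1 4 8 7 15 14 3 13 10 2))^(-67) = ((15)(0 11 14 3)(1 4 9 10 8 12 2 7 13))^(-67) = (15)(0 11 14 3)(1 12 4 2 9 7 10 13 8)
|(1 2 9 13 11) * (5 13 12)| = 7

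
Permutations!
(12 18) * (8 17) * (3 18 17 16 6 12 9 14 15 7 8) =(3 18 9 14 15 7 8 16 6 12 17) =[0, 1, 2, 18, 4, 5, 12, 8, 16, 14, 10, 11, 17, 13, 15, 7, 6, 3, 9]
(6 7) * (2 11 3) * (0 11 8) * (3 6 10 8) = [11, 1, 3, 2, 4, 5, 7, 10, 0, 9, 8, 6] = (0 11 6 7 10 8)(2 3)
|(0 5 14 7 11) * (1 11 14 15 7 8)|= |(0 5 15 7 14 8 1 11)|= 8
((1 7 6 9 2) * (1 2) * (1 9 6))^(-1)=((9)(1 7))^(-1)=(9)(1 7)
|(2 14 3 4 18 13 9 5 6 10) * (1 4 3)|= |(1 4 18 13 9 5 6 10 2 14)|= 10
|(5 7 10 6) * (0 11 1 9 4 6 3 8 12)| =12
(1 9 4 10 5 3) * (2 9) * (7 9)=(1 2 7 9 4 10 5 3)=[0, 2, 7, 1, 10, 3, 6, 9, 8, 4, 5]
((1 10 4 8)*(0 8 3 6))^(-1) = (0 6 3 4 10 1 8)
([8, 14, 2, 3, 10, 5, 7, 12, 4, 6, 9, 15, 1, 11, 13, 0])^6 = (0 7 15 6 11 9 13 10 14 4 1 8 12)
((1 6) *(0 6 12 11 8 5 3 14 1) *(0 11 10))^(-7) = (0 8 14 10 11 3 12 6 5 1)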